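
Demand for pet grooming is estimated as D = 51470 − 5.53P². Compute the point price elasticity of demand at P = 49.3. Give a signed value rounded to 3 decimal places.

-0.707

dD/dP = −2·5.53·P = -545.258. At P = 49.3, D = 38029.3903.
Ed = (dD/dP)·(P/D) = (-545.258) × (49.3/38029.3903) = -0.70685…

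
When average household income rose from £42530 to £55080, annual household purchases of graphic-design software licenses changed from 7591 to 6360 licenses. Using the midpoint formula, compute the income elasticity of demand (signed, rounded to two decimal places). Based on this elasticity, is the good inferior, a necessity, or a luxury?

-0.69; inferior

%ΔQ = (6360 − 7591)/[( 7591 + 6360)/2] = -1231/6975.5 = -0.176474…
%ΔIncome = (55080 − 42530)/[( 42530 + 55080)/2] = 12550/48805 = 0.257145…
E_income = (-1231/6975.5) / (12550/48805) = -0.6862…
E_income < 0 ⇒ inferior good.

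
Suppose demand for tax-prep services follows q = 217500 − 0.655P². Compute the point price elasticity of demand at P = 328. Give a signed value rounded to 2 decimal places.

-0.96

dq/dP = −2·0.655·P = -429.68. At P = 328, q = 147032.48.
Ed = (dq/dP)·(P/q) = (-429.68) × (328/147032.48) = -0.9585…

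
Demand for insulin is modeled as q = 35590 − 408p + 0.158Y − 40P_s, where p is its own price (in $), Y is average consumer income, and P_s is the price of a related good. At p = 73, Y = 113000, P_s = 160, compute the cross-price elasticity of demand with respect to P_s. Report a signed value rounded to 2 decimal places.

At the given values, q = 35590 − 408(73) + 0.158(113000) − 40(160) = 17260.
∂q/∂P_s = -40.
E = (-40) × (160/17260) = -0.3707…

-0.37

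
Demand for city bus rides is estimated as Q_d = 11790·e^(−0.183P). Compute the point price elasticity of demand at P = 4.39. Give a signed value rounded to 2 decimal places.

dQ_d/dP = −0.183·Q_d = -966.197. At P = 4.39, Q_d = 5279.77.
Ed = (dQ_d/dP)·(P/Q_d) = (-966.197) × (4.39/5279.77) = -0.8033…

-0.80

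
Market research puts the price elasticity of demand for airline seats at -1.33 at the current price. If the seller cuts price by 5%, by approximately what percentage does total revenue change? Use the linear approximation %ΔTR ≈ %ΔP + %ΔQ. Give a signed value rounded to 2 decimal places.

+1.65%

%ΔQ ≈ Ed × %ΔP = (-1.33) × (-5%) = +6.6500%
%ΔTR ≈ %ΔP + %ΔQ = (-5%) + (+6.6500%) = +1.6500%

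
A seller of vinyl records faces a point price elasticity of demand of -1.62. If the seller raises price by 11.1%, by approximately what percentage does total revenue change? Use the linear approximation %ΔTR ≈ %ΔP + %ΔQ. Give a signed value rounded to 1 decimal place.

%ΔQ ≈ Ed × %ΔP = (-1.62) × (+11.1%) = -17.9820%
%ΔTR ≈ %ΔP + %ΔQ = (+11.1%) + (-17.9820%) = -6.8820%

-6.9%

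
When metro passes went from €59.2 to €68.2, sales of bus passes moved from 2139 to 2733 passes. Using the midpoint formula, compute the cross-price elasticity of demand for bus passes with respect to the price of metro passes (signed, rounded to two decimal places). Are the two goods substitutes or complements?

%ΔQ_{bus passes} = (2733 − 2139)/avg = 594/2436 = 0.243842…
%ΔP_{metro passes} = (68.2 − 59.2)/avg = 9/63.7 = 0.141287…
E_cross = (594/2436) / (9/63.7) = 1.7258…
E_cross > 0 ⇒ the goods are substitutes.

1.73; substitutes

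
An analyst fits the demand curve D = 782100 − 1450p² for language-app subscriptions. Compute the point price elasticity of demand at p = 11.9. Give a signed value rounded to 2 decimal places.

-0.71

dD/dp = −2·1450·p = -34510. At p = 11.9, D = 576765.5.
Ed = (dD/dp)·(p/D) = (-34510) × (11.9/576765.5) = -0.7120…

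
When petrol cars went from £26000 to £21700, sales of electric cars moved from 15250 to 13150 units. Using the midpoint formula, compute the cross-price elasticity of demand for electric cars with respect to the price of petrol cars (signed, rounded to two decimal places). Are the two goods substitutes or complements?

%ΔQ_{electric cars} = (13150 − 15250)/avg = -2100/14200 = -0.147887…
%ΔP_{petrol cars} = (21700 − 26000)/avg = -4300/23850 = -0.180293…
E_cross = (-2100/14200) / (-4300/23850) = 0.8202…
E_cross > 0 ⇒ the goods are substitutes.

0.82; substitutes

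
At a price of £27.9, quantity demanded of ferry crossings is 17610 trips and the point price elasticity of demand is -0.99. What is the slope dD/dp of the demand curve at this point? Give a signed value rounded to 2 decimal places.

-624.87

Ed = (dD/dp)·(p/D) ⇒ dD/dp = Ed·D/p = (-0.99)·17610/27.9 = -624.8709…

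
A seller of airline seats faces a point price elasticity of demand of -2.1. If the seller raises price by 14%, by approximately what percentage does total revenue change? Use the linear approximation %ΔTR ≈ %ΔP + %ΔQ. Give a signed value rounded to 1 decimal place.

-15.4%

%ΔQ ≈ Ed × %ΔP = (-2.1) × (+14%) = -29.4000%
%ΔTR ≈ %ΔP + %ΔQ = (+14%) + (-29.4000%) = -15.4000%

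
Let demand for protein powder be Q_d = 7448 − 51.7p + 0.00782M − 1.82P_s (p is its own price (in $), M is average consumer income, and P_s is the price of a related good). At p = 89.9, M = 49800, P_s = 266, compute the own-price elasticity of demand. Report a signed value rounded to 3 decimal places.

At the given values, Q_d = 7448 − 51.7(89.9) + 0.00782(49800) − 1.82(266) = 2705.486.
∂Q_d/∂p = −51.7.
E = (-51.7) × (89.9/2705.486) = -1.71792…

-1.718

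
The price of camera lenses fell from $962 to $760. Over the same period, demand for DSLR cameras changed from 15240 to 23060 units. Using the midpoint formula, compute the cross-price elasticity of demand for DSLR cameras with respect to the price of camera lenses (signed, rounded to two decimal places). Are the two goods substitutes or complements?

%ΔQ_{DSLR cameras} = (23060 − 15240)/avg = 7820/19150 = 0.408355…
%ΔP_{camera lenses} = (760 − 962)/avg = -202/861 = -0.234610…
E_cross = (7820/19150) / (-202/861) = -1.7405…
E_cross < 0 ⇒ the goods are complements.

-1.74; complements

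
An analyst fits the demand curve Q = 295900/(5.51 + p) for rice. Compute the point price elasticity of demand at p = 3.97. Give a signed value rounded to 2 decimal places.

dQ/dp = −295900/(5.51 + p)² = -3292.52. At p = 3.97, Q = 31213.1.
Ed = (dQ/dp)·(p/Q) = (-3292.52) × (3.97/31213.1) = -0.4187…

-0.42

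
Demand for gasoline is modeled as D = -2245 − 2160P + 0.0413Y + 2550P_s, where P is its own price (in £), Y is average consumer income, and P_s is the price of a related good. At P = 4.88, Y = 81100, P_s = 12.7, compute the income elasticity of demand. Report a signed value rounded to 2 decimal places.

0.15

At the given values, D = -2245 − 2160(4.88) + 0.0413(81100) + 2550(12.7) = 22948.63.
∂D/∂Y = 0.0413.
E = (0.0413) × (81100/22948.63) = 0.1459…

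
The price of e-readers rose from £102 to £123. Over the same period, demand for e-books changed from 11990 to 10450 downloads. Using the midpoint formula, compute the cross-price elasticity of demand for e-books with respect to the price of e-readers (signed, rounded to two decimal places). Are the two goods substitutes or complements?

%ΔQ_{e-books} = (10450 − 11990)/avg = -1540/11220 = -0.137254…
%ΔP_{e-readers} = (123 − 102)/avg = 21/112.5 = 0.186666…
E_cross = (-1540/11220) / (21/112.5) = -0.7352…
E_cross < 0 ⇒ the goods are complements.

-0.74; complements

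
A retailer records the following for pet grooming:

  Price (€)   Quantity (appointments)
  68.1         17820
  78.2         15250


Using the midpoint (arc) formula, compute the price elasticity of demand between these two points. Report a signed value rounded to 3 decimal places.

%ΔQ = (15250 − 17820) / [(17820 + 15250)/2] = -2570/16535 = -0.155427…
%ΔP = (78.2 − 68.1) / [(68.1 + 78.2)/2] = 10.1/73.15 = 0.138072…
Arc Ed = %ΔQ / %ΔP = (-2570/16535) / (10.1/73.15) = -1.12569…

-1.126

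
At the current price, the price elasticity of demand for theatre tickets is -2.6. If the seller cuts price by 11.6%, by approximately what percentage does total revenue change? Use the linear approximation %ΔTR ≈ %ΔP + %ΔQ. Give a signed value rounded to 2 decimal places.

%ΔQ ≈ Ed × %ΔP = (-2.6) × (-11.6%) = +30.1600%
%ΔTR ≈ %ΔP + %ΔQ = (-11.6%) + (+30.1600%) = +18.5600%

+18.56%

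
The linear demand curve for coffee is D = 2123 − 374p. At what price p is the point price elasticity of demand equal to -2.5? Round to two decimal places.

Ed = −374p/(2123 − 374p). Set this equal to -2.5:
374p = 2.5·(2123 − 374p) ⇒ 374p(1 + 2.5) = 2.5·2123
p = 2.5·2123 / (374·3.5) = 4.0546…

4.05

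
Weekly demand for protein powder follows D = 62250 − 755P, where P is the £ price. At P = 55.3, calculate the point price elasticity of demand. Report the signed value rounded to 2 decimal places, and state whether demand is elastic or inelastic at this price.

-2.04; elastic

dD/dP = −755. At P = 55.3, D = 62250 − 755(55.3) = 20498.5.
Ed = (dD/dP)·(P/D) = −755 × (55.3/20498.5) = -2.0368…
|Ed| = 2.04 > 1, so demand is elastic.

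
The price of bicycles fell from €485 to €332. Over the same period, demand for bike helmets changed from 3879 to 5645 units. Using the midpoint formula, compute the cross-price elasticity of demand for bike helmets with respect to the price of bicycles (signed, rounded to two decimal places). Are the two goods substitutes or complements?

%ΔQ_{bike helmets} = (5645 − 3879)/avg = 1766/4762 = 0.370852…
%ΔP_{bicycles} = (332 − 485)/avg = -153/408.5 = -0.374541…
E_cross = (1766/4762) / (-153/408.5) = -0.9901…
E_cross < 0 ⇒ the goods are complements.

-0.99; complements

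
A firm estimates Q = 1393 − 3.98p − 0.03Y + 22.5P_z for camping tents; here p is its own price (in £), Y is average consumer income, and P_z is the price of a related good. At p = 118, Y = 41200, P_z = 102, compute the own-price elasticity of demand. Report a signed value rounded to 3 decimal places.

At the given values, Q = 1393 − 3.98(118) − 0.03(41200) + 22.5(102) = 1982.36.
∂Q/∂p = −3.98.
E = (-3.98) × (118/1982.36) = -0.23690…

-0.237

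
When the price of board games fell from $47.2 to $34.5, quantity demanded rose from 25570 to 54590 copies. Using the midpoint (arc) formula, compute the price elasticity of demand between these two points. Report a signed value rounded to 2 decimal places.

-2.33

%ΔQ = (54590 − 25570) / [(25570 + 54590)/2] = 29020/40080 = 0.724051…
%ΔP = (34.5 − 47.2) / [(47.2 + 34.5)/2] = -12.7/40.85 = -0.310893…
Arc Ed = %ΔQ / %ΔP = (29020/40080) / (-12.7/40.85) = -2.3289…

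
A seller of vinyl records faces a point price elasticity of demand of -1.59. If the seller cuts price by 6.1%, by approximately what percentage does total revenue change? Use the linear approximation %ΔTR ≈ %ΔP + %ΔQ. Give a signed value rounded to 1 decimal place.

+3.6%

%ΔQ ≈ Ed × %ΔP = (-1.59) × (-6.1%) = +9.6990%
%ΔTR ≈ %ΔP + %ΔQ = (-6.1%) + (+9.6990%) = +3.5990%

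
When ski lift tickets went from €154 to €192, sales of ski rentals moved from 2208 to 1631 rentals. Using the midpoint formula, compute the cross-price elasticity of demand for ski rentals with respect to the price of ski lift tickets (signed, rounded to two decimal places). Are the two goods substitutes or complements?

-1.37; complements

%ΔQ_{ski rentals} = (1631 − 2208)/avg = -577/1919.5 = -0.300599…
%ΔP_{ski lift tickets} = (192 − 154)/avg = 38/173 = 0.219653…
E_cross = (-577/1919.5) / (38/173) = -1.3685…
E_cross < 0 ⇒ the goods are complements.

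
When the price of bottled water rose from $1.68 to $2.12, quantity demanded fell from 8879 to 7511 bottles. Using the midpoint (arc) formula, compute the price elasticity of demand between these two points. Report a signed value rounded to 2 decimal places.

%ΔQ = (7511 − 8879) / [(8879 + 7511)/2] = -1368/8195 = -0.166931…
%ΔP = (2.12 − 1.68) / [(1.68 + 2.12)/2] = 0.44/1.9 = 0.231578…
Arc Ed = %ΔQ / %ΔP = (-1368/8195) / (0.44/1.9) = -0.7208…

-0.72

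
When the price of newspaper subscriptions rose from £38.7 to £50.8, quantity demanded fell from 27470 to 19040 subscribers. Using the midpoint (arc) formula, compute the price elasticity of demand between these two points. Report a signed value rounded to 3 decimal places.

%ΔQ = (19040 − 27470) / [(27470 + 19040)/2] = -8430/23255 = -0.362502…
%ΔP = (50.8 − 38.7) / [(38.7 + 50.8)/2] = 12.1/44.75 = 0.270391…
Arc Ed = %ΔQ / %ΔP = (-8430/23255) / (12.1/44.75) = -1.34066…

-1.341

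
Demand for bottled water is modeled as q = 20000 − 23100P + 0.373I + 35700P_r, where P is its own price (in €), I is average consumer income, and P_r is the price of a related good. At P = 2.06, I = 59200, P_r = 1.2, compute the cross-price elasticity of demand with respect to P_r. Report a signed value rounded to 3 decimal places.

At the given values, q = 20000 − 23100(2.06) + 0.373(59200) + 35700(1.2) = 37335.6.
∂q/∂P_r = 35700.
E = (35700) × (1.2/37335.6) = 1.14743…

1.147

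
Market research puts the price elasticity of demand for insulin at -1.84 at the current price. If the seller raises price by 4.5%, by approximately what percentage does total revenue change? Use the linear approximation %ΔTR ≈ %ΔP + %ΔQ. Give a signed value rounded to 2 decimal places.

%ΔQ ≈ Ed × %ΔP = (-1.84) × (+4.5%) = -8.2800%
%ΔTR ≈ %ΔP + %ΔQ = (+4.5%) + (-8.2800%) = -3.7800%

-3.78%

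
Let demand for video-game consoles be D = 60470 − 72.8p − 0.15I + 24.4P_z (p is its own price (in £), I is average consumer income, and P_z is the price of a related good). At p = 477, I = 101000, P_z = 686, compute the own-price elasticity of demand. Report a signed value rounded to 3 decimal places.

At the given values, D = 60470 − 72.8(477) − 0.15(101000) + 24.4(686) = 27332.8.
∂D/∂p = −72.8.
E = (-72.8) × (477/27332.8) = -1.27047…

-1.270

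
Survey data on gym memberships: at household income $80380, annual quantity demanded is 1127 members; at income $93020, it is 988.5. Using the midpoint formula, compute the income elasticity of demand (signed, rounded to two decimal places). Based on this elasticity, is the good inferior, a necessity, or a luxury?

%ΔQ = (988.5 − 1127)/[( 1127 + 988.5)/2] = -138.5/1057.75 = -0.130938…
%ΔIncome = (93020 − 80380)/[( 80380 + 93020)/2] = 12640/86700 = 0.145790…
E_income = (-138.5/1057.75) / (12640/86700) = -0.8981…
E_income < 0 ⇒ inferior good.

-0.90; inferior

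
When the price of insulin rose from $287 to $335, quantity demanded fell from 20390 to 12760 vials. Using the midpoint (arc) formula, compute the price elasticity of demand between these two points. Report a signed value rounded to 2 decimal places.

-2.98

%ΔQ = (12760 − 20390) / [(20390 + 12760)/2] = -7630/16575 = -0.460331…
%ΔP = (335 − 287) / [(287 + 335)/2] = 48/311 = 0.154340…
Arc Ed = %ΔQ / %ΔP = (-7630/16575) / (48/311) = -2.9825…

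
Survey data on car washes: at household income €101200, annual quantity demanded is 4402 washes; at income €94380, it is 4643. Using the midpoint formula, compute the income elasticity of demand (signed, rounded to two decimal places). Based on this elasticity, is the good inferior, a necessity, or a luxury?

%ΔQ = (4643 − 4402)/[( 4402 + 4643)/2] = 241/4522.5 = 0.053289…
%ΔIncome = (94380 − 101200)/[( 101200 + 94380)/2] = -6820/97790 = -0.069741…
E_income = (241/4522.5) / (-6820/97790) = -0.7640…
E_income < 0 ⇒ inferior good.

-0.76; inferior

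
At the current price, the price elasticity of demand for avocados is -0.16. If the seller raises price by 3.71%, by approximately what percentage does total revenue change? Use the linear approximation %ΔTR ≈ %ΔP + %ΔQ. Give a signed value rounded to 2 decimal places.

+3.12%

%ΔQ ≈ Ed × %ΔP = (-0.16) × (+3.71%) = -0.5936%
%ΔTR ≈ %ΔP + %ΔQ = (+3.71%) + (-0.5936%) = +3.1164%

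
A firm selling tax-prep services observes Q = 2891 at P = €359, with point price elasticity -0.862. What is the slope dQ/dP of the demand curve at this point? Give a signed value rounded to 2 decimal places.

-6.94

Ed = (dQ/dP)·(P/Q) ⇒ dQ/dP = Ed·Q/P = (-0.862)·2891/359 = -6.9416…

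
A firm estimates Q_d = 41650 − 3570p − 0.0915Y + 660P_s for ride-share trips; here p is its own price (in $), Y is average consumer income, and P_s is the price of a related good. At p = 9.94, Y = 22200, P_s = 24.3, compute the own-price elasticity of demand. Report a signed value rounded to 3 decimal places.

-1.759

At the given values, Q_d = 41650 − 3570(9.94) − 0.0915(22200) + 660(24.3) = 20170.9.
∂Q_d/∂p = −3570.
E = (-3570) × (9.94/20170.9) = -1.75925…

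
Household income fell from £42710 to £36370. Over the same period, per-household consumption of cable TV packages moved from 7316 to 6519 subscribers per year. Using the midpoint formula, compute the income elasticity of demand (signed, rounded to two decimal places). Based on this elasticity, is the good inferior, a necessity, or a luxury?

%ΔQ = (6519 − 7316)/[( 7316 + 6519)/2] = -797/6917.5 = -0.115215…
%ΔIncome = (36370 − 42710)/[( 42710 + 36370)/2] = -6340/39540 = -0.160343…
E_income = (-797/6917.5) / (-6340/39540) = 0.7185…
0 < E_income < 1 ⇒ normal good, necessity.

0.72; necessity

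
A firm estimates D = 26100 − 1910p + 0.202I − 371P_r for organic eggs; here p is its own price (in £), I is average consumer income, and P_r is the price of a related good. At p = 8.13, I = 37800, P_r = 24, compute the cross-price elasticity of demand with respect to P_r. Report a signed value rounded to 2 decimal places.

At the given values, D = 26100 − 1910(8.13) + 0.202(37800) − 371(24) = 9303.3.
∂D/∂P_r = -371.
E = (-371) × (24/9303.3) = -0.9570…

-0.96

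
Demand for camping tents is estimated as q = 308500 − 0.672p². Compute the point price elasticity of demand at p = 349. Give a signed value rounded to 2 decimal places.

dq/dp = −2·0.672·p = -469.056. At p = 349, q = 226649.728.
Ed = (dq/dp)·(p/q) = (-469.056) × (349/226649.728) = -0.7222…

-0.72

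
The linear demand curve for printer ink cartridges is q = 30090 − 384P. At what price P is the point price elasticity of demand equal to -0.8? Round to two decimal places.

34.83

Ed = −384P/(30090 − 384P). Set this equal to -0.8:
384P = 0.8·(30090 − 384P) ⇒ 384P(1 + 0.8) = 0.8·30090
P = 0.8·30090 / (384·1.8) = 34.8263…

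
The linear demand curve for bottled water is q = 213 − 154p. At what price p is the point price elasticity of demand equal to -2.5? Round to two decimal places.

0.99

Ed = −154p/(213 − 154p). Set this equal to -2.5:
154p = 2.5·(213 − 154p) ⇒ 154p(1 + 2.5) = 2.5·213
p = 2.5·213 / (154·3.5) = 0.9879…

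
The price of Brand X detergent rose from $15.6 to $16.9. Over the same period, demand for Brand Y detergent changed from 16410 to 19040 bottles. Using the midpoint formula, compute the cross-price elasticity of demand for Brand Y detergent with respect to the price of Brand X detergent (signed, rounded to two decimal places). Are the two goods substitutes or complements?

%ΔQ_{Brand Y detergent} = (19040 − 16410)/avg = 2630/17725 = 0.148377…
%ΔP_{Brand X detergent} = (16.9 − 15.6)/avg = 1.3/16.25 = 0.08
E_cross = (2630/17725) / (1.3/16.25) = 1.8547…
E_cross > 0 ⇒ the goods are substitutes.

1.85; substitutes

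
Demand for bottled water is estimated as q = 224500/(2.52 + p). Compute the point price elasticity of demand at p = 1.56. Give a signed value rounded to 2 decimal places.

dq/dp = −224500/(2.52 + p)² = -13486.4. At p = 1.56, q = 55024.5.
Ed = (dq/dp)·(p/q) = (-13486.4) × (1.56/55024.5) = -0.3823…

-0.38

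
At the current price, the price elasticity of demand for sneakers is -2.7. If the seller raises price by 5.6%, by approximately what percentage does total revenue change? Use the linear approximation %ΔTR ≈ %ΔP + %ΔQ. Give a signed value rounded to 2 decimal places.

%ΔQ ≈ Ed × %ΔP = (-2.7) × (+5.6%) = -15.1200%
%ΔTR ≈ %ΔP + %ΔQ = (+5.6%) + (-15.1200%) = -9.5200%

-9.52%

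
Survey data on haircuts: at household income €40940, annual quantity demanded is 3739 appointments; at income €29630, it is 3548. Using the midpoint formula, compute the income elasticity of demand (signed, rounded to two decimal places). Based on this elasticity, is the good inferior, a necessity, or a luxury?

%ΔQ = (3548 − 3739)/[( 3739 + 3548)/2] = -191/3643.5 = -0.052422…
%ΔIncome = (29630 − 40940)/[( 40940 + 29630)/2] = -11310/35285 = -0.320532…
E_income = (-191/3643.5) / (-11310/35285) = 0.1635…
0 < E_income < 1 ⇒ normal good, necessity.

0.16; necessity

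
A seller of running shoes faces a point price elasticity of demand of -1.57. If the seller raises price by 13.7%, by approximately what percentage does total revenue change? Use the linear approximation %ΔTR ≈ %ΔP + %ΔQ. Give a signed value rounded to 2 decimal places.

%ΔQ ≈ Ed × %ΔP = (-1.57) × (+13.7%) = -21.5090%
%ΔTR ≈ %ΔP + %ΔQ = (+13.7%) + (-21.5090%) = -7.8090%

-7.81%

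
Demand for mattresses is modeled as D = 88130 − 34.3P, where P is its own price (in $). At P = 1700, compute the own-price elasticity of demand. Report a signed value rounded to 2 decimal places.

-1.96

At the given values, D = 88130 − 34.3(1700) = 29820.
∂D/∂P = −34.3.
E = (-34.3) × (1700/29820) = -1.9553…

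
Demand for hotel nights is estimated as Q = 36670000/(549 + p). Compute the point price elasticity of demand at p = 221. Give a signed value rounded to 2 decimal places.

dQ/dp = −36670000/(549 + p)² = -61.8485. At p = 221, Q = 47623.4.
Ed = (dQ/dp)·(p/Q) = (-61.8485) × (221/47623.4) = -0.2870…

-0.29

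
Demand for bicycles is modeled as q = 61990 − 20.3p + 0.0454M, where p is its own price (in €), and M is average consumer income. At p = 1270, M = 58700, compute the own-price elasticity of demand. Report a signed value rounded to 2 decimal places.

At the given values, q = 61990 − 20.3(1270) + 0.0454(58700) = 38873.98.
∂q/∂p = −20.3.
E = (-20.3) × (1270/38873.98) = -0.6631…

-0.66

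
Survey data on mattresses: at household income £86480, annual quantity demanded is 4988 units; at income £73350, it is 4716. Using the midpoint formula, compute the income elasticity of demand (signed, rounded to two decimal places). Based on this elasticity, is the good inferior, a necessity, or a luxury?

%ΔQ = (4716 − 4988)/[( 4988 + 4716)/2] = -272/4852 = -0.056059…
%ΔIncome = (73350 − 86480)/[( 86480 + 73350)/2] = -13130/79915 = -0.164299…
E_income = (-272/4852) / (-13130/79915) = 0.3412…
0 < E_income < 1 ⇒ normal good, necessity.

0.34; necessity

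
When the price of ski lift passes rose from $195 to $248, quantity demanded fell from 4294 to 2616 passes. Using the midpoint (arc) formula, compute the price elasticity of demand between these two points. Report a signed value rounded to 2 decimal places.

%ΔQ = (2616 − 4294) / [(4294 + 2616)/2] = -1678/3455 = -0.485672…
%ΔP = (248 − 195) / [(195 + 248)/2] = 53/221.5 = 0.239277…
Arc Ed = %ΔQ / %ΔP = (-1678/3455) / (53/221.5) = -2.0297…

-2.03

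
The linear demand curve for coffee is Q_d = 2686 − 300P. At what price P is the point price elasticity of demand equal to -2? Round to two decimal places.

Ed = −300P/(2686 − 300P). Set this equal to -2:
300P = 2·(2686 − 300P) ⇒ 300P(1 + 2) = 2·2686
P = 2·2686 / (300·3) = 5.9688…

5.97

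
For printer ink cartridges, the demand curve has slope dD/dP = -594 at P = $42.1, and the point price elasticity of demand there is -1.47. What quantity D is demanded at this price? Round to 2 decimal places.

Ed = (dD/dP)·(P/D) ⇒ D = (dD/dP)·P/Ed = (-594)·42.1/(-1.47) = 17011.8367…

17011.84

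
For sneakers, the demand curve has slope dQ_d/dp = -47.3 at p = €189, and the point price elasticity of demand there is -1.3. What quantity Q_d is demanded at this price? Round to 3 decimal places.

Ed = (dQ_d/dp)·(p/Q_d) ⇒ Q_d = (dQ_d/dp)·p/Ed = (-47.3)·189/(-1.3) = 6876.69230…

6876.692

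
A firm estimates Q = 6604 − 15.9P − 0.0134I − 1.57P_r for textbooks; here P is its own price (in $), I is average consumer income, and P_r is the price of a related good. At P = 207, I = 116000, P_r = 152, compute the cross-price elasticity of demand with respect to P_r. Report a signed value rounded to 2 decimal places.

-0.16

At the given values, Q = 6604 − 15.9(207) − 0.0134(116000) − 1.57(152) = 1519.66.
∂Q/∂P_r = -1.57.
E = (-1.57) × (152/1519.66) = -0.1570…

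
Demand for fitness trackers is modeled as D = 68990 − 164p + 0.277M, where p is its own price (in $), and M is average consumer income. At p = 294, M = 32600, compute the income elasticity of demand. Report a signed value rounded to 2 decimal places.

At the given values, D = 68990 − 164(294) + 0.277(32600) = 29804.2.
∂D/∂M = 0.277.
E = (0.277) × (32600/29804.2) = 0.3029…

0.30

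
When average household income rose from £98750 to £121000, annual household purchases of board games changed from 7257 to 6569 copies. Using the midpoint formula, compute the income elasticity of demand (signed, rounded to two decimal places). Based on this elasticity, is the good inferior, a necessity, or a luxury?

%ΔQ = (6569 − 7257)/[( 7257 + 6569)/2] = -688/6913 = -0.099522…
%ΔIncome = (121000 − 98750)/[( 98750 + 121000)/2] = 22250/109875 = 0.202502…
E_income = (-688/6913) / (22250/109875) = -0.4914…
E_income < 0 ⇒ inferior good.

-0.49; inferior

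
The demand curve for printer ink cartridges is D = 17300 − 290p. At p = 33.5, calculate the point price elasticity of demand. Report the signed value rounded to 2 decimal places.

dD/dp = −290. At p = 33.5, D = 17300 − 290(33.5) = 7585.
Ed = (dD/dp)·(p/D) = −290 × (33.5/7585) = -1.2808…

-1.28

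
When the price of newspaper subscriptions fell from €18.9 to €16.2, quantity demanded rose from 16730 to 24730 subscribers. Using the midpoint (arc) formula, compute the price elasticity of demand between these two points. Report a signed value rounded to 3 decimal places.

%ΔQ = (24730 − 16730) / [(16730 + 24730)/2] = 8000/20730 = 0.385914…
%ΔP = (16.2 − 18.9) / [(18.9 + 16.2)/2] = -2.7/17.55 = -0.153846…
Arc Ed = %ΔQ / %ΔP = (8000/20730) / (-2.7/17.55) = -2.50844…

-2.508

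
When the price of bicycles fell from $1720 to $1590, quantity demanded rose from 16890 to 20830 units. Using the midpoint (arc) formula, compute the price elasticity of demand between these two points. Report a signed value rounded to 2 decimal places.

-2.66

%ΔQ = (20830 − 16890) / [(16890 + 20830)/2] = 3940/18860 = 0.208907…
%ΔP = (1590 − 1720) / [(1720 + 1590)/2] = -130/1655 = -0.078549…
Arc Ed = %ΔQ / %ΔP = (3940/18860) / (-130/1655) = -2.6595…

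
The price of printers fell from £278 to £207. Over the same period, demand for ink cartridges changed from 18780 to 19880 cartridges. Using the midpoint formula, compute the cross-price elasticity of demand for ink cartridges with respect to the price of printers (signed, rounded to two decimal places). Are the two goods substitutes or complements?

-0.19; complements

%ΔQ_{ink cartridges} = (19880 − 18780)/avg = 1100/19330 = 0.056906…
%ΔP_{printers} = (207 − 278)/avg = -71/242.5 = -0.292783…
E_cross = (1100/19330) / (-71/242.5) = -0.1943…
E_cross < 0 ⇒ the goods are complements.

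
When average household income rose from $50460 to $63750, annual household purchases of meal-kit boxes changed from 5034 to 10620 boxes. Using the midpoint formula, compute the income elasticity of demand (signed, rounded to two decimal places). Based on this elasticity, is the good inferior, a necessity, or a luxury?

3.07; luxury

%ΔQ = (10620 − 5034)/[( 5034 + 10620)/2] = 5586/7827 = 0.713683…
%ΔIncome = (63750 − 50460)/[( 50460 + 63750)/2] = 13290/57105 = 0.232729…
E_income = (5586/7827) / (13290/57105) = 3.0665…
E_income > 1 ⇒ normal good, luxury.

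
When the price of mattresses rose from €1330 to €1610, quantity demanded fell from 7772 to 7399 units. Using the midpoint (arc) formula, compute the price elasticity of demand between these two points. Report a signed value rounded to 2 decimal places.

-0.26

%ΔQ = (7399 − 7772) / [(7772 + 7399)/2] = -373/7585.5 = -0.049172…
%ΔP = (1610 − 1330) / [(1330 + 1610)/2] = 280/1470 = 0.190476…
Arc Ed = %ΔQ / %ΔP = (-373/7585.5) / (280/1470) = -0.2581…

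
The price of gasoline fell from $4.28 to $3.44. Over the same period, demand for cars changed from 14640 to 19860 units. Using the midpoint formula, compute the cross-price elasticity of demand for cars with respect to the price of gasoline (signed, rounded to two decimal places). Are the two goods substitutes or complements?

-1.39; complements

%ΔQ_{cars} = (19860 − 14640)/avg = 5220/17250 = 0.302608…
%ΔP_{gasoline} = (3.44 − 4.28)/avg = -0.84/3.86 = -0.217616…
E_cross = (5220/17250) / (-0.84/3.86) = -1.3905…
E_cross < 0 ⇒ the goods are complements.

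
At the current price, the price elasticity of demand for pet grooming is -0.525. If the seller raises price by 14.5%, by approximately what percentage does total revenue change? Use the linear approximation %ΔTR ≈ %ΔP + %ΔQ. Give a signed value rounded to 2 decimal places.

+6.89%

%ΔQ ≈ Ed × %ΔP = (-0.525) × (+14.5%) = -7.6125%
%ΔTR ≈ %ΔP + %ΔQ = (+14.5%) + (-7.6125%) = +6.8875%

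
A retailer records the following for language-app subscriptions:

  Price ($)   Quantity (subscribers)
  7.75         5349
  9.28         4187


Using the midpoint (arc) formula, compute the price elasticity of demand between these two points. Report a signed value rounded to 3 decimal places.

-1.356

%ΔQ = (4187 − 5349) / [(5349 + 4187)/2] = -1162/4768 = -0.243708…
%ΔP = (9.28 − 7.75) / [(7.75 + 9.28)/2] = 1.53/8.515 = 0.179682…
Arc Ed = %ΔQ / %ΔP = (-1162/4768) / (1.53/8.515) = -1.35632…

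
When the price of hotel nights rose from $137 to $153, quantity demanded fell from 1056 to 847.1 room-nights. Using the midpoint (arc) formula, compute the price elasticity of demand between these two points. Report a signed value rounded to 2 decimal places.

%ΔQ = (847.1 − 1056) / [(1056 + 847.1)/2] = -208.9/951.55 = -0.219536…
%ΔP = (153 − 137) / [(137 + 153)/2] = 16/145 = 0.110344…
Arc Ed = %ΔQ / %ΔP = (-208.9/951.55) / (16/145) = -1.9895…

-1.99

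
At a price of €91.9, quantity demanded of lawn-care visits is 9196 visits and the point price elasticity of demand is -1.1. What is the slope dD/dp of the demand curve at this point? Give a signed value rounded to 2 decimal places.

Ed = (dD/dp)·(p/D) ⇒ dD/dp = Ed·D/p = (-1.1)·9196/91.9 = -110.0718…

-110.07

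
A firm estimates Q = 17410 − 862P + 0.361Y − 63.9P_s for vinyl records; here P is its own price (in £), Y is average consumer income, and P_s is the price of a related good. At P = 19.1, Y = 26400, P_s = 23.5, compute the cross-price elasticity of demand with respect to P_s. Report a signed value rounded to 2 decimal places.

At the given values, Q = 17410 − 862(19.1) + 0.361(26400) − 63.9(23.5) = 8974.55.
∂Q/∂P_s = -63.9.
E = (-63.9) × (23.5/8974.55) = -0.1673…

-0.17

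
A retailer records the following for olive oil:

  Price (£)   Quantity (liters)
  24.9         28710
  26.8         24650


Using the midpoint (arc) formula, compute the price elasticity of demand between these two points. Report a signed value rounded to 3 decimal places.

-2.070

%ΔQ = (24650 − 28710) / [(28710 + 24650)/2] = -4060/26680 = -0.152173…
%ΔP = (26.8 − 24.9) / [(24.9 + 26.8)/2] = 1.9/25.85 = 0.073500…
Arc Ed = %ΔQ / %ΔP = (-4060/26680) / (1.9/25.85) = -2.07036…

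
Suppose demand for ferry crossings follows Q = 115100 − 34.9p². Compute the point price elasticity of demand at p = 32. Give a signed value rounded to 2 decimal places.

-0.90

dQ/dp = −2·34.9·p = -2233.6. At p = 32, Q = 79362.4.
Ed = (dQ/dp)·(p/Q) = (-2233.6) × (32/79362.4) = -0.9006…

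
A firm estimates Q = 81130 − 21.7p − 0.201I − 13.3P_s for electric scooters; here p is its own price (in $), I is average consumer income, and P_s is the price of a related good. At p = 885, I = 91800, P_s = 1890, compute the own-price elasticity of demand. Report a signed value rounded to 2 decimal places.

-1.05

At the given values, Q = 81130 − 21.7(885) − 0.201(91800) − 13.3(1890) = 18336.7.
∂Q/∂p = −21.7.
E = (-21.7) × (885/18336.7) = -1.0473…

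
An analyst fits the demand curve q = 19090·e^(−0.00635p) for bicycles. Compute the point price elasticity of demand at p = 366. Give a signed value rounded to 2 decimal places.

-2.32

dq/dp = −0.00635·q = -11.8641. At p = 366, q = 1868.37.
Ed = (dq/dp)·(p/q) = (-11.8641) × (366/1868.37) = -2.3241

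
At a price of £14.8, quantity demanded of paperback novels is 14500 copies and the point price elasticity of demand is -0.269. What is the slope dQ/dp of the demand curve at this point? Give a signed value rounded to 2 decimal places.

-263.55

Ed = (dQ/dp)·(p/Q) ⇒ dQ/dp = Ed·Q/p = (-0.269)·14500/14.8 = -263.5472…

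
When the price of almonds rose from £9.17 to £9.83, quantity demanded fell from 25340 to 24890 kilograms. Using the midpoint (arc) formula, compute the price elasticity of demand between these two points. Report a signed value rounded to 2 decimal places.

-0.26

%ΔQ = (24890 − 25340) / [(25340 + 24890)/2] = -450/25115 = -0.017917…
%ΔP = (9.83 − 9.17) / [(9.17 + 9.83)/2] = 0.66/9.5 = 0.069473…
Arc Ed = %ΔQ / %ΔP = (-450/25115) / (0.66/9.5) = -0.2579…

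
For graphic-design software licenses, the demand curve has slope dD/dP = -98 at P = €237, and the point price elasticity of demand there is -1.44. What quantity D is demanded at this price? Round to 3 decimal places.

Ed = (dD/dP)·(P/D) ⇒ D = (dD/dP)·P/Ed = (-98)·237/(-1.44) = 16129.16666…

16129.167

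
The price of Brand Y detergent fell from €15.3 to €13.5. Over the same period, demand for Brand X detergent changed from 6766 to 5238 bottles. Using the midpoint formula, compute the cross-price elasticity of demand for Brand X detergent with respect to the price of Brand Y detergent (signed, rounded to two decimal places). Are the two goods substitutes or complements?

%ΔQ_{Brand X detergent} = (5238 − 6766)/avg = -1528/6002 = -0.254581…
%ΔP_{Brand Y detergent} = (13.5 − 15.3)/avg = -1.8/14.4 = -0.125
E_cross = (-1528/6002) / (-1.8/14.4) = 2.0366…
E_cross > 0 ⇒ the goods are substitutes.

2.04; substitutes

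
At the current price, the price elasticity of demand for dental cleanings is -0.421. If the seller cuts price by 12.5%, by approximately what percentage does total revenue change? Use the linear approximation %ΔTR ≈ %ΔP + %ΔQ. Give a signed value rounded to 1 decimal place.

%ΔQ ≈ Ed × %ΔP = (-0.421) × (-12.5%) = +5.2625%
%ΔTR ≈ %ΔP + %ΔQ = (-12.5%) + (+5.2625%) = -7.2375%

-7.2%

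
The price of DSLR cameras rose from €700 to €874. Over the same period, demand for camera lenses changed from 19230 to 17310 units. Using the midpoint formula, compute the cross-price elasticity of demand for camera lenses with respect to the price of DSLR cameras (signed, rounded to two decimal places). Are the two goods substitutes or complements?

-0.48; complements

%ΔQ_{camera lenses} = (17310 − 19230)/avg = -1920/18270 = -0.105090…
%ΔP_{DSLR cameras} = (874 − 700)/avg = 174/787 = 0.221092…
E_cross = (-1920/18270) / (174/787) = -0.4753…
E_cross < 0 ⇒ the goods are complements.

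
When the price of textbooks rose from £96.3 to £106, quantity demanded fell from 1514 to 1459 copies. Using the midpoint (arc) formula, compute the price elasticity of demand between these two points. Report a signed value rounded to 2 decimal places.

-0.39

%ΔQ = (1459 − 1514) / [(1514 + 1459)/2] = -55/1486.5 = -0.036999…
%ΔP = (106 − 96.3) / [(96.3 + 106)/2] = 9.7/101.15 = 0.095897…
Arc Ed = %ΔQ / %ΔP = (-55/1486.5) / (9.7/101.15) = -0.3858…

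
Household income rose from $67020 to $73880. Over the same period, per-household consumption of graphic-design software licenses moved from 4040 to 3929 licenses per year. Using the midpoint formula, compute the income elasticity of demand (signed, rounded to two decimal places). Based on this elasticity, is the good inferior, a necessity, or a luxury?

%ΔQ = (3929 − 4040)/[( 4040 + 3929)/2] = -111/3984.5 = -0.027857…
%ΔIncome = (73880 − 67020)/[( 67020 + 73880)/2] = 6860/70450 = 0.097374…
E_income = (-111/3984.5) / (6860/70450) = -0.2860…
E_income < 0 ⇒ inferior good.

-0.29; inferior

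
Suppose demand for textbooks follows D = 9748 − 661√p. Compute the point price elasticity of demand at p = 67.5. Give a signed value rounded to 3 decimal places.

dD/dp = −661/(2√p) = -40.2272. At p = 67.5, D = 4317.33.
Ed = (dD/dp)·(p/D) = (-40.2272) × (67.5/4317.33) = -0.62893…

-0.629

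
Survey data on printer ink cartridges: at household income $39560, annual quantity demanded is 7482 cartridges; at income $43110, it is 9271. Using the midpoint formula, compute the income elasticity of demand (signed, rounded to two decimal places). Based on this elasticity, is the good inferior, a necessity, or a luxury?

2.49; luxury

%ΔQ = (9271 − 7482)/[( 7482 + 9271)/2] = 1789/8376.5 = 0.213573…
%ΔIncome = (43110 − 39560)/[( 39560 + 43110)/2] = 3550/41335 = 0.085883…
E_income = (1789/8376.5) / (3550/41335) = 2.4867…
E_income > 1 ⇒ normal good, luxury.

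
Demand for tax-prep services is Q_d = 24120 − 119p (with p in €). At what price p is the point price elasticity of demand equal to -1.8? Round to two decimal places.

Ed = −119p/(24120 − 119p). Set this equal to -1.8:
119p = 1.8·(24120 − 119p) ⇒ 119p(1 + 1.8) = 1.8·24120
p = 1.8·24120 / (119·2.8) = 130.3001…

130.30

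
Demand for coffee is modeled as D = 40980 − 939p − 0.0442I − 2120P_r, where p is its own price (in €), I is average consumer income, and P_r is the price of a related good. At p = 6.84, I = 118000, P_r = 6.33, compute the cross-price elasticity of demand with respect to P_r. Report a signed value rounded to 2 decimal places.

At the given values, D = 40980 − 939(6.84) − 0.0442(118000) − 2120(6.33) = 15922.04.
∂D/∂P_r = -2120.
E = (-2120) × (6.33/15922.04) = -0.8428…

-0.84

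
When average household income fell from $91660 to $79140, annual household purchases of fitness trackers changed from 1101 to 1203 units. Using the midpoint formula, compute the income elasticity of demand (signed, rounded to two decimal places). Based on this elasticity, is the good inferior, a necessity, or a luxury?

-0.60; inferior

%ΔQ = (1203 − 1101)/[( 1101 + 1203)/2] = 102/1152 = 0.088541…
%ΔIncome = (79140 − 91660)/[( 91660 + 79140)/2] = -12520/85400 = -0.146604…
E_income = (102/1152) / (-12520/85400) = -0.6039…
E_income < 0 ⇒ inferior good.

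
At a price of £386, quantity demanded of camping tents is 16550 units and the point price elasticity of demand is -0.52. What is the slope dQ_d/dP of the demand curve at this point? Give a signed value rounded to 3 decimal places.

Ed = (dQ_d/dP)·(P/Q_d) ⇒ dQ_d/dP = Ed·Q_d/P = (-0.52)·16550/386 = -22.29533…

-22.295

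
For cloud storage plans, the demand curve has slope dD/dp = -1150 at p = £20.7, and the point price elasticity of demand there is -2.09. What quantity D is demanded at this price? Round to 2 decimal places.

11389.95

Ed = (dD/dp)·(p/D) ⇒ D = (dD/dp)·p/Ed = (-1150)·20.7/(-2.09) = 11389.9521…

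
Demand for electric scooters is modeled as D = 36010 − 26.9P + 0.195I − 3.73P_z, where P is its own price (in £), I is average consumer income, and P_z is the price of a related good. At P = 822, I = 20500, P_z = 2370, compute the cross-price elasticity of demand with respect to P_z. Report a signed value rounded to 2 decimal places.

At the given values, D = 36010 − 26.9(822) + 0.195(20500) − 3.73(2370) = 9055.6.
∂D/∂P_z = -3.73.
E = (-3.73) × (2370/9055.6) = -0.9762…

-0.98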